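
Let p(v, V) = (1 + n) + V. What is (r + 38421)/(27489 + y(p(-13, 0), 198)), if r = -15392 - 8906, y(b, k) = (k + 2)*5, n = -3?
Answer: 14123/28489 ≈ 0.49574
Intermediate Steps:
p(v, V) = -2 + V (p(v, V) = (1 - 3) + V = -2 + V)
y(b, k) = 10 + 5*k (y(b, k) = (2 + k)*5 = 10 + 5*k)
r = -24298
(r + 38421)/(27489 + y(p(-13, 0), 198)) = (-24298 + 38421)/(27489 + (10 + 5*198)) = 14123/(27489 + (10 + 990)) = 14123/(27489 + 1000) = 14123/28489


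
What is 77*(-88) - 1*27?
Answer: -6803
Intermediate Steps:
77*(-88) - 1*27 = -6776 - 27 = -6803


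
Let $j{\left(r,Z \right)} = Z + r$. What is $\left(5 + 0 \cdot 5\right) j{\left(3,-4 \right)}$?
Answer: $-5$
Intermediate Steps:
$\left(5 + 0 \cdot 5\right) j{\left(3,-4 \right)} = \left(5 + 0 \cdot 5\right) \left(-4 + 3\right) = \left(5 + 0\right) \left(-1\right) = 5 \left(-1\right) = -5$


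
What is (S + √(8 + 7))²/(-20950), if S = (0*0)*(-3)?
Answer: -3/4190 ≈ -0.00071599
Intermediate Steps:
S = 0 (S = 0*(-3) = 0)
(S + √(8 + 7))²/(-20950) = (0 + √(8 + 7))²/(-20950) = (0 + √15)²*(-1/20950) = (√15)²*(-1/20950) = 15*(-1/20950) = -3/4190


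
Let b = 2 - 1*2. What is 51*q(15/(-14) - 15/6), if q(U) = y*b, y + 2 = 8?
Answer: 0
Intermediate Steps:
y = 6 (y = -2 + 8 = 6)
b = 0 (b = 2 - 2 = 0)
q(U) = 0 (q(U) = 6*0 = 0)
51*q(15/(-14) - 15/6) = 51*0 = 0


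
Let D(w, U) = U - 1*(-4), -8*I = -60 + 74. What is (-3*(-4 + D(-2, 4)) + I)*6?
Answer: -165/2 ≈ -82.500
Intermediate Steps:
I = -7/4 (I = -(-60 + 74)/8 = -⅛*14 = -7/4 ≈ -1.7500)
D(w, U) = 4 + U (D(w, U) = U + 4 = 4 + U)
(-3*(-4 + D(-2, 4)) + I)*6 = (-3*(-4 + (4 + 4)) - 7/4)*6 = (-3*(-4 + 8) - 7/4)*6 = (-3*4 - 7/4)*6 = (-12 - 7/4)*6 = -55/4*6 = -165/2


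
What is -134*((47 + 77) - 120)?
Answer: -536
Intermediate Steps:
-134*((47 + 77) - 120) = -134*(124 - 120) = -134*4 = -536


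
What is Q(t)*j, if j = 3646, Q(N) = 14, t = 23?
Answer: 51044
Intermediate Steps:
Q(t)*j = 14*3646 = 51044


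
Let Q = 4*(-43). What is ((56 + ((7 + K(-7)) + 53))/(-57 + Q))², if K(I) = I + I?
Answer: 10404/52441 ≈ 0.19839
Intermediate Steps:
Q = -172
K(I) = 2*I
((56 + ((7 + K(-7)) + 53))/(-57 + Q))² = ((56 + ((7 + 2*(-7)) + 53))/(-57 - 172))² = ((56 + ((7 - 14) + 53))/(-229))² = ((56 + (-7 + 53))*(-1/229))² = ((56 + 46)*(-1/229))² = (102*(-1/229))² = (-102/229)² = 10404/52441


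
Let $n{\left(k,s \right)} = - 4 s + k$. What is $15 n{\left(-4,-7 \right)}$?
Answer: $360$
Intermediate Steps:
$n{\left(k,s \right)} = k - 4 s$
$15 n{\left(-4,-7 \right)} = 15 \left(-4 - -28\right) = 15 \left(-4 + 28\right) = 15 \cdot 24 = 360$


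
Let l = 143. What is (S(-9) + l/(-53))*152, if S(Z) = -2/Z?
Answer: -179512/477 ≈ -376.34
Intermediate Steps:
(S(-9) + l/(-53))*152 = (-2/(-9) + 143/(-53))*152 = (-2*(-1/9) + 143*(-1/53))*152 = (2/9 - 143/53)*152 = -1181/477*152 = -179512/477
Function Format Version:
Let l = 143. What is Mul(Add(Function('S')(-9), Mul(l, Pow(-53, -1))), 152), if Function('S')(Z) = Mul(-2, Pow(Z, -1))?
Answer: Rational(-179512, 477) ≈ -376.34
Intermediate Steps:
Mul(Add(Function('S')(-9), Mul(l, Pow(-53, -1))), 152) = Mul(Add(Mul(-2, Pow(-9, -1)), Mul(143, Pow(-53, -1))), 152) = Mul(Add(Mul(-2, Rational(-1, 9)), Mul(143, Rational(-1, 53))), 152) = Mul(Add(Rational(2, 9), Rational(-143, 53)), 152) = Mul(Rational(-1181, 477), 152) = Rational(-179512, 477)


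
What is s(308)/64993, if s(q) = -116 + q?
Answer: 192/64993 ≈ 0.0029542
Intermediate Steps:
s(308)/64993 = (-116 + 308)/64993 = 192*(1/64993) = 192/64993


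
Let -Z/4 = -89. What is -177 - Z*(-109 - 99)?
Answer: 73871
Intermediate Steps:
Z = 356 (Z = -4*(-89) = 356)
-177 - Z*(-109 - 99) = -177 - 356*(-109 - 99) = -177 - 356*(-208) = -177 - 1*(-74048) = -177 + 74048 = 73871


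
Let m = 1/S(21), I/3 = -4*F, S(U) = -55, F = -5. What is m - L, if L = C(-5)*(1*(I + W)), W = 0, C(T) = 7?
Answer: -23101/55 ≈ -420.02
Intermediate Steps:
I = 60 (I = 3*(-4*(-5)) = 3*20 = 60)
m = -1/55 (m = 1/(-55) = -1/55 ≈ -0.018182)
L = 420 (L = 7*(1*(60 + 0)) = 7*(1*60) = 7*60 = 420)
m - L = -1/55 - 1*420 = -1/55 - 420 = -23101/55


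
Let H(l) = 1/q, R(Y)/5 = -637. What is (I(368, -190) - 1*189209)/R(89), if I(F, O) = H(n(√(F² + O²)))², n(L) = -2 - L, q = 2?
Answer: 151367/2548 ≈ 59.406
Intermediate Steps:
R(Y) = -3185 (R(Y) = 5*(-637) = -3185)
H(l) = ½ (H(l) = 1/2 = ½)
I(F, O) = ¼ (I(F, O) = (½)² = ¼)
(I(368, -190) - 1*189209)/R(89) = (¼ - 1*189209)/(-3185) = (¼ - 189209)*(-1/3185) = -756835/4*(-1/3185) = 151367/2548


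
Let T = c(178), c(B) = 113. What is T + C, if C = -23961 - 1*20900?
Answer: -44748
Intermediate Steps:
T = 113
C = -44861 (C = -23961 - 20900 = -44861)
T + C = 113 - 44861 = -44748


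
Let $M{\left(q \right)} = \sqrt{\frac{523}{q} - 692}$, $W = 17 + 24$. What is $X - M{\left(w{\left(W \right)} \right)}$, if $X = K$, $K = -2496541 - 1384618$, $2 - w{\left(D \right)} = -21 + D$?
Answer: $-3881159 - \frac{i \sqrt{25958}}{6} \approx -3.8812 \cdot 10^{6} - 26.852 i$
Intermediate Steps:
$W = 41$
$w{\left(D \right)} = 23 - D$ ($w{\left(D \right)} = 2 - \left(-21 + D\right) = 23 - D$)
$K = -3881159$ ($K = -2496541 - 1384618 = -3881159$)
$M{\left(q \right)} = \sqrt{-692 + \frac{523}{q}}$
$X = -3881159$
$X - M{\left(w{\left(W \right)} \right)} = -3881159 - \sqrt{-692 + \frac{523}{23 - 41}} = -3881159 - \sqrt{-692 + \frac{523}{-18}} = -3881159 - \sqrt{-692 + 523 \left(- \frac{1}{18}\right)} = -3881159 - \sqrt{-692 - \frac{523}{18}} = -3881159 - \sqrt{- \frac{12979}{18}} = -3881159 - \frac{i \sqrt{25958}}{6}$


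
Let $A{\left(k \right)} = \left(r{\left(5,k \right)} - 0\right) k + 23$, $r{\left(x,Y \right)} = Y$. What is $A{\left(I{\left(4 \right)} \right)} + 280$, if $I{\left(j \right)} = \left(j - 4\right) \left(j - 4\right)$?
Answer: $303$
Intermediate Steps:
$I{\left(j \right)} = \left(-4 + j\right)^{2}$ ($I{\left(j \right)} = \left(-4 + j\right) \left(-4 + j\right) = \left(-4 + j\right)^{2}$)
$A{\left(k \right)} = 23 + k^{2}$ ($A{\left(k \right)} = \left(k - 0\right) k + 23 = \left(k + 0\right) k + 23 = k k + 23 = k^{2} + 23 = 23 + k^{2}$)
$A{\left(I{\left(4 \right)} \right)} + 280 = \left(23 + \left(\left(-4 + 4\right)^{2}\right)^{2}\right) + 280 = \left(23 + \left(0^{2}\right)^{2}\right) + 280 = \left(23 + 0^{2}\right) + 280 = \left(23 + 0\right) + 280 = 23 + 280 = 303$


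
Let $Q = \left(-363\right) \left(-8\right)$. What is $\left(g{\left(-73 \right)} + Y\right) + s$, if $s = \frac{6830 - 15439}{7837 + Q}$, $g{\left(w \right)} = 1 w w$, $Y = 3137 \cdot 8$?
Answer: $\frac{326786316}{10741} \approx 30424.0$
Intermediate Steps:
$Q = 2904$
$Y = 25096$
$g{\left(w \right)} = w^{2}$ ($g{\left(w \right)} = w w = w^{2}$)
$s = - \frac{8609}{10741}$ ($s = \frac{6830 - 15439}{7837 + 2904} = - \frac{8609}{10741} \approx -0.80151$)
$\left(g{\left(-73 \right)} + Y\right) + s = \left(\left(-73\right)^{2} + 25096\right) - \frac{8609}{10741} = \left(5329 + 25096\right) - \frac{8609}{10741} = 30425 - \frac{8609}{10741} = \frac{326786316}{10741}$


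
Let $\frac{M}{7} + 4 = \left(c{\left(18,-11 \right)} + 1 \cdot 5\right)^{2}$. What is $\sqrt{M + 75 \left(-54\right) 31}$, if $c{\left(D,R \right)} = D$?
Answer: $25 i \sqrt{195} \approx 349.11 i$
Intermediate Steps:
$M = 3675$ ($M = -28 + 7 \left(18 + 1 \cdot 5\right)^{2} = -28 + 7 \left(18 + 5\right)^{2} = -28 + 7 \cdot 23^{2} = -28 + 7 \cdot 529 = -28 + 3703 = 3675$)
$\sqrt{M + 75 \left(-54\right) 31} = \sqrt{3675 + 75 \left(-54\right) 31} = \sqrt{3675 - 125550} = \sqrt{-121875} = 25 i \sqrt{195}$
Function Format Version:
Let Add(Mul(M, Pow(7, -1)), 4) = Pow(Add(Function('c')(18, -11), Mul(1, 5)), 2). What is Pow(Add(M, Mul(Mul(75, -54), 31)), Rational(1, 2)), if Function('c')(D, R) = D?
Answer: Mul(25, I, Pow(195, Rational(1, 2))) ≈ Mul(349.11, I)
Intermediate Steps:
M = 3675 (M = Add(-28, Mul(7, Pow(Add(18, Mul(1, 5)), 2))) = Add(-28, Mul(7, Pow(Add(18, 5), 2))) = Add(-28, Mul(7, Pow(23, 2))) = Add(-28, Mul(7, 529)) = Add(-28, 3703) = 3675)
Pow(Add(M, Mul(Mul(75, -54), 31)), Rational(1, 2)) = Pow(Add(3675, Mul(Mul(75, -54), 31)), Rational(1, 2)) = Pow(Add(3675, Mul(-4050, 31)), Rational(1, 2)) = Pow(Add(3675, -125550), Rational(1, 2)) = Pow(-121875, Rational(1, 2)) = Mul(25, I, Pow(195, Rational(1, 2)))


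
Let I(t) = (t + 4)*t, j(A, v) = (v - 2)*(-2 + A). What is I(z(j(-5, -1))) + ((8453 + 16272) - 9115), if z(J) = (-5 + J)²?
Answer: 82170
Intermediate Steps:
j(A, v) = (-2 + A)*(-2 + v) (j(A, v) = (-2 + v)*(-2 + A) = (-2 + A)*(-2 + v))
I(t) = t*(4 + t) (I(t) = (4 + t)*t = t*(4 + t))
I(z(j(-5, -1))) + ((8453 + 16272) - 9115) = (-5 + (4 - 2*(-5) - 2*(-1) - 5*(-1)))²*(4 + (-5 + (4 - 2*(-5) - 2*(-1) - 5*(-1)))²) + ((8453 + 16272) - 9115) = (-5 + (4 + 10 + 2 + 5))²*(4 + (-5 + (4 + 10 + 2 + 5))²) + (24725 - 9115) = (-5 + 21)²*(4 + (-5 + 21)²) + 15610 = 16²*(4 + 16²) + 15610 = 256*(4 + 256) + 15610 = 256*260 + 15610 = 66560 + 15610 = 82170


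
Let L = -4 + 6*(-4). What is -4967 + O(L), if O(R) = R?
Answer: -4995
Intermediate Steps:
L = -28 (L = -4 - 24 = -28)
-4967 + O(L) = -4967 - 28 = -4995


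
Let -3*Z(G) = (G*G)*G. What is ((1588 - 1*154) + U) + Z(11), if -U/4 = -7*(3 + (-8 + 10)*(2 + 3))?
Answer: 4063/3 ≈ 1354.3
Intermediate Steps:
Z(G) = -G**3/3 (Z(G) = -G*G*G/3 = -G**2*G/3 = -G**3/3)
U = 364 (U = -(-28)*(3 + (-8 + 10)*(2 + 3)) = -(-28)*(3 + 2*5) = -(-28)*(3 + 10) = -(-28)*13 = -4*(-91) = 364)
((1588 - 1*154) + U) + Z(11) = ((1588 - 1*154) + 364) - 1/3*11**3 = ((1588 - 154) + 364) - 1/3*1331 = (1434 + 364) - 1331/3 = 1798 - 1331/3 = 4063/3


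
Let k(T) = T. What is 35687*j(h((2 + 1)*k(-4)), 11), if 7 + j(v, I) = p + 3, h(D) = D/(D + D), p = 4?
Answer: 0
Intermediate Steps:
h(D) = ½ (h(D) = D/((2*D)) = D*(1/(2*D)) = ½)
j(v, I) = 0 (j(v, I) = -7 + (4 + 3) = -7 + 7 = 0)
35687*j(h((2 + 1)*k(-4)), 11) = 35687*0 = 0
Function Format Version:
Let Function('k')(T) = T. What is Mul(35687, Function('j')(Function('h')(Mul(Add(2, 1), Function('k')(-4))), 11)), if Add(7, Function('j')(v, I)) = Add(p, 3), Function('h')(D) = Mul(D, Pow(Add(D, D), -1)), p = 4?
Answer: 0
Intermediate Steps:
Function('h')(D) = Rational(1, 2) (Function('h')(D) = Mul(D, Pow(Mul(2, D), -1)) = Mul(D, Mul(Rational(1, 2), Pow(D, -1))) = Rational(1, 2))
Function('j')(v, I) = 0 (Function('j')(v, I) = Add(-7, Add(4, 3)) = Add(-7, 7) = 0)
Mul(35687, Function('j')(Function('h')(Mul(Add(2, 1), Function('k')(-4))), 11)) = Mul(35687, 0) = 0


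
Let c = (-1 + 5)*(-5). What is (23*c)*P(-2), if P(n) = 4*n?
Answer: 3680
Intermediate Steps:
c = -20 (c = 4*(-5) = -20)
(23*c)*P(-2) = (23*(-20))*(4*(-2)) = -460*(-8) = 3680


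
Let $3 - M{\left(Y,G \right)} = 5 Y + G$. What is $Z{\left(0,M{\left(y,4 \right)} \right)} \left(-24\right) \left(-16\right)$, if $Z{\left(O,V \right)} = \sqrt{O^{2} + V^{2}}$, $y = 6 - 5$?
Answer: $2304$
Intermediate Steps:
$y = 1$
$M{\left(Y,G \right)} = 3 - G - 5 Y$ ($M{\left(Y,G \right)} = 3 - \left(5 Y + G\right) = 3 - \left(G + 5 Y\right) = 3 - G - 5 Y$)
$Z{\left(0,M{\left(y,4 \right)} \right)} \left(-24\right) \left(-16\right) = \sqrt{0^{2} + \left(3 - 4 - 5\right)^{2}} \left(-24\right) \left(-16\right) = \sqrt{0 + \left(3 - 4 - 5\right)^{2}} \left(-24\right) \left(-16\right) = \sqrt{0 + \left(-6\right)^{2}} \left(-24\right) \left(-16\right) = \sqrt{0 + 36} \left(-24\right) \left(-16\right) = \sqrt{36} \left(-24\right) \left(-16\right) = 6 \left(-24\right) \left(-16\right) = \left(-144\right) \left(-16\right) = 2304$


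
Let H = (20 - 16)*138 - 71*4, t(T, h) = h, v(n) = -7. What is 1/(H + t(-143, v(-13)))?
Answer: 1/261 ≈ 0.0038314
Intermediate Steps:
H = 268 (H = 4*138 - 284 = 552 - 284 = 268)
1/(H + t(-143, v(-13))) = 1/(268 - 7) = 1/261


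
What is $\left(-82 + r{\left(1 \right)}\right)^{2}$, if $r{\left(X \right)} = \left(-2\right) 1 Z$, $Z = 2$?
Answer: $7396$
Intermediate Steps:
$r{\left(X \right)} = -4$ ($r{\left(X \right)} = \left(-2\right) 1 \cdot 2 = \left(-2\right) 2 = -4$)
$\left(-82 + r{\left(1 \right)}\right)^{2} = \left(-82 - 4\right)^{2} = \left(-86\right)^{2} = 7396$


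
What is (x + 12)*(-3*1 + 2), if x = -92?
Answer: 80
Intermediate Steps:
(x + 12)*(-3*1 + 2) = (-92 + 12)*(-3*1 + 2) = -80*(-3 + 2) = -80*(-1) = 80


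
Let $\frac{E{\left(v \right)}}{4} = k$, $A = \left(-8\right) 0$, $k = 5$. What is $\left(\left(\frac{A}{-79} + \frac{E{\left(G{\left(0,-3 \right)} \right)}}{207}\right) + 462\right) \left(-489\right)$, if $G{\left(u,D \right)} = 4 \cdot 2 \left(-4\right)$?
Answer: $- \frac{15591602}{69} \approx -2.2597 \cdot 10^{5}$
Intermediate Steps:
$G{\left(u,D \right)} = -32$ ($G{\left(u,D \right)} = 8 \left(-4\right) = -32$)
$A = 0$
$E{\left(v \right)} = 20$ ($E{\left(v \right)} = 4 \cdot 5 = 20$)
$\left(\left(\frac{A}{-79} + \frac{E{\left(G{\left(0,-3 \right)} \right)}}{207}\right) + 462\right) \left(-489\right) = \left(\left(\frac{0}{-79} + \frac{20}{207}\right) + 462\right) \left(-489\right) = \left(\left(0 \left(- \frac{1}{79}\right) + 20 \cdot \frac{1}{207}\right) + 462\right) \left(-489\right) = \left(\left(0 + \frac{20}{207}\right) + 462\right) \left(-489\right) = \left(\frac{20}{207} + 462\right) \left(-489\right) = \frac{95654}{207} \left(-489\right) = - \frac{15591602}{69}$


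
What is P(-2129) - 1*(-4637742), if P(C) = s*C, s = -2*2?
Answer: 4646258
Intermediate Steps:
s = -4
P(C) = -4*C
P(-2129) - 1*(-4637742) = -4*(-2129) - 1*(-4637742) = 8516 + 4637742 = 4646258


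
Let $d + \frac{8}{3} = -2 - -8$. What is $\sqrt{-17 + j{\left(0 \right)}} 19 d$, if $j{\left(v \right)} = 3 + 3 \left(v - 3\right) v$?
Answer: $\frac{190 i \sqrt{14}}{3} \approx 236.97 i$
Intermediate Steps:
$j{\left(v \right)} = 3 + v \left(-9 + 3 v\right)$ ($j{\left(v \right)} = 3 + 3 \left(-3 + v\right) v = 3 + \left(-9 + 3 v\right) v = 3 + v \left(-9 + 3 v\right)$)
$d = \frac{10}{3}$ ($d = - \frac{8}{3} - -6 = - \frac{8}{3} + \left(-2 + 8\right) = - \frac{8}{3} + 6 = \frac{10}{3} \approx 3.3333$)
$\sqrt{-17 + j{\left(0 \right)}} 19 d = \sqrt{-17 + \left(3 - 0 + 3 \cdot 0^{2}\right)} 19 \cdot \frac{10}{3} = \sqrt{-17 + \left(3 + 0 + 3 \cdot 0\right)} 19 \cdot \frac{10}{3} = \sqrt{-17 + \left(3 + 0 + 0\right)} 19 \cdot \frac{10}{3} = \sqrt{-17 + 3} \cdot 19 \cdot \frac{10}{3} = \sqrt{-14} \cdot 19 \cdot \frac{10}{3} = i \sqrt{14} \cdot 19 \cdot \frac{10}{3} = 19 i \sqrt{14} \cdot \frac{10}{3} = \frac{190 i \sqrt{14}}{3}$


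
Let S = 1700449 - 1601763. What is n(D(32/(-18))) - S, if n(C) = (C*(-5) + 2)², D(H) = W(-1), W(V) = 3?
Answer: -98517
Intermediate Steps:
D(H) = 3
n(C) = (2 - 5*C)² (n(C) = (-5*C + 2)² = (2 - 5*C)²)
S = 98686
n(D(32/(-18))) - S = (-2 + 5*3)² - 1*98686 = (-2 + 15)² - 98686 = 13² - 98686 = 169 - 98686 = -98517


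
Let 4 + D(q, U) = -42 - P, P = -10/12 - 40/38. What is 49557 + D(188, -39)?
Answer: 5644469/114 ≈ 49513.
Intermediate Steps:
P = -215/114 (P = -10*1/12 - 40*1/38 = -5/6 - 20/19 = -215/114 ≈ -1.8860)
D(q, U) = -5029/114 (D(q, U) = -4 + (-42 - 1*(-215/114)) = -4 + (-42 + 215/114) = -4 - 4573/114 = -5029/114)
49557 + D(188, -39) = 49557 - 5029/114 = 5644469/114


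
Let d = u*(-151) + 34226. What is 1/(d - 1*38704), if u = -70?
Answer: 1/6092 ≈ 0.00016415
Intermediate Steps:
d = 44796 (d = -70*(-151) + 34226 = 10570 + 34226 = 44796)
1/(d - 1*38704) = 1/(44796 - 1*38704) = 1/(44796 - 38704) = 1/6092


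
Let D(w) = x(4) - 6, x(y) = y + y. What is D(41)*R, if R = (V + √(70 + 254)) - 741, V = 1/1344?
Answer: -971711/672 ≈ -1446.0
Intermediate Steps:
x(y) = 2*y
D(w) = 2 (D(w) = 2*4 - 6 = 8 - 6 = 2)
V = 1/1344 ≈ 0.00074405
R = -971711/1344 (R = (1/1344 + √(70 + 254)) - 741 = (1/1344 + √324) - 741 = (1/1344 + 18) - 741 = 24193/1344 - 741 = -971711/1344 ≈ -723.00)
D(41)*R = 2*(-971711/1344) = -971711/672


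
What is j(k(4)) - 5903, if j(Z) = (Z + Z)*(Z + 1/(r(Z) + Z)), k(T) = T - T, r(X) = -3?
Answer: -5903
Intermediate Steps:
k(T) = 0
j(Z) = 2*Z*(Z + 1/(-3 + Z)) (j(Z) = (Z + Z)*(Z + 1/(-3 + Z)) = (2*Z)*(Z + 1/(-3 + Z)) = 2*Z*(Z + 1/(-3 + Z)))
j(k(4)) - 5903 = 2*0*(1 + 0² - 3*0)/(-3 + 0) - 5903 = 2*0*(1 + 0 + 0)/(-3) - 5903 = 2*0*(-⅓)*1 - 5903 = 0 - 5903 = -5903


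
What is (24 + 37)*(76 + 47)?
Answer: 7503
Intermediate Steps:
(24 + 37)*(76 + 47) = 61*123 = 7503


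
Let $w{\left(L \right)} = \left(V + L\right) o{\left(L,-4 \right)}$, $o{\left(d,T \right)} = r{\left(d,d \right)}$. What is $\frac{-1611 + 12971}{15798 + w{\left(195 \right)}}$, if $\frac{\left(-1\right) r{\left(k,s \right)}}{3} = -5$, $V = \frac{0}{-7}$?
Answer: $\frac{11360}{18723} \approx 0.60674$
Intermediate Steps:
$V = 0$ ($V = 0 \left(- \frac{1}{7}\right) = 0$)
$r{\left(k,s \right)} = 15$ ($r{\left(k,s \right)} = \left(-3\right) \left(-5\right) = 15$)
$o{\left(d,T \right)} = 15$
$w{\left(L \right)} = 15 L$ ($w{\left(L \right)} = \left(0 + L\right) 15 = L 15 = 15 L$)
$\frac{-1611 + 12971}{15798 + w{\left(195 \right)}} = \frac{-1611 + 12971}{15798 + 15 \cdot 195} = \frac{11360}{15798 + 2925} = \frac{11360}{18723}$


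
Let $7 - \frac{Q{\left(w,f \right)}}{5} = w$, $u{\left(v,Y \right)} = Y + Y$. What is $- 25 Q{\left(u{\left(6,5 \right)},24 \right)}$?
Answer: $375$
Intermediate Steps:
$u{\left(v,Y \right)} = 2 Y$
$Q{\left(w,f \right)} = 35 - 5 w$
$- 25 Q{\left(u{\left(6,5 \right)},24 \right)} = - 25 \left(35 - 5 \cdot 2 \cdot 5\right) = - 25 \left(35 - 50\right) = \left(-25\right) \left(-15\right) = 375$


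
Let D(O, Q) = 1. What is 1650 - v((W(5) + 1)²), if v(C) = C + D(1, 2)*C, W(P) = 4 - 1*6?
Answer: 1648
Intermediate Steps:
W(P) = -2 (W(P) = 4 - 6 = -2)
v(C) = 2*C (v(C) = C + 1*C = C + C = 2*C)
1650 - v((W(5) + 1)²) = 1650 - 2*(-2 + 1)² = 1650 - 2*(-1)² = 1650 - 2 = 1648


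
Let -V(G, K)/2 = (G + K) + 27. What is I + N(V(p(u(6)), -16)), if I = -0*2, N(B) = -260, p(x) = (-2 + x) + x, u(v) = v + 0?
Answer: -260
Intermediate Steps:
u(v) = v
p(x) = -2 + 2*x
V(G, K) = -54 - 2*G - 2*K (V(G, K) = -2*((G + K) + 27) = -2*(27 + G + K) = -54 - 2*G - 2*K)
I = 0 (I = -1002*0 = 0)
I + N(V(p(u(6)), -16)) = 0 - 260 = -260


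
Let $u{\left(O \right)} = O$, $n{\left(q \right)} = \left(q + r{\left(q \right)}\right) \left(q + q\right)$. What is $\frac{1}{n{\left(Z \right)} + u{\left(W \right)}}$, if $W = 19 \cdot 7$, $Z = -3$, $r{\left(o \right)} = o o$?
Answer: $\frac{1}{97} \approx 0.010309$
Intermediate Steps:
$r{\left(o \right)} = o^{2}$
$n{\left(q \right)} = 2 q \left(q + q^{2}\right)$ ($n{\left(q \right)} = \left(q + q^{2}\right) \left(q + q\right) = \left(q + q^{2}\right) 2 q = 2 q \left(q + q^{2}\right)$)
$W = 133$
$\frac{1}{n{\left(Z \right)} + u{\left(W \right)}} = \frac{1}{2 \left(-3\right)^{2} \left(1 - 3\right) + 133} = \frac{1}{2 \cdot 9 \left(-2\right) + 133} = \frac{1}{-36 + 133} = \frac{1}{97}$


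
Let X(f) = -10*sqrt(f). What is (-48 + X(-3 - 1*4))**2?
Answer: 1604 + 960*I*sqrt(7) ≈ 1604.0 + 2539.9*I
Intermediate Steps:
(-48 + X(-3 - 1*4))**2 = (-48 - 10*sqrt(-3 - 1*4))**2 = (-48 - 10*sqrt(-3 - 4))**2 = (-48 - 10*I*sqrt(7))**2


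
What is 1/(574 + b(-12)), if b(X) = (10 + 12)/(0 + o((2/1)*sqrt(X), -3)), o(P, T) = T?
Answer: 3/1700 ≈ 0.0017647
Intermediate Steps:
b(X) = -22/3 (b(X) = (10 + 12)/(0 - 3) = 22/(-3) = 22*(-1/3) = -22/3)
1/(574 + b(-12)) = 1/(574 - 22/3) = 1/(1700/3) = 3/1700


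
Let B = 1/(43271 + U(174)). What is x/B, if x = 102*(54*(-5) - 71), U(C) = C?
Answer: -1511103990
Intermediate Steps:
B = 1/43445 (B = 1/(43271 + 174) = 1/43445 ≈ 2.3018e-5)
x = -34782 (x = 102*(-270 - 71) = 102*(-341) = -34782)
x/B = -34782/1/43445 = -34782*43445 = -1511103990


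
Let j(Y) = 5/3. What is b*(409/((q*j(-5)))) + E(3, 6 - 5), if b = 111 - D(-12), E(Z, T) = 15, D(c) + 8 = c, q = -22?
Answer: -159087/110 ≈ -1446.2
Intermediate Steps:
D(c) = -8 + c
b = 131 (b = 111 - (-8 - 12) = 111 - 1*(-20) = 111 + 20 = 131)
j(Y) = 5/3 (j(Y) = 5*(1/3) = 5/3)
b*(409/((q*j(-5)))) + E(3, 6 - 5) = 131*(409/((-22*5/3))) + 15 = 131*(409/(-110/3)) + 15 = 131*(409*(-3/110)) + 15 = 131*(-1227/110) + 15 = -160737/110 + 15 = -159087/110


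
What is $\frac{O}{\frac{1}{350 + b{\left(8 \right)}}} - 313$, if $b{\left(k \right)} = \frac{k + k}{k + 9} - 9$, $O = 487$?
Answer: $\frac{2825610}{17} \approx 1.6621 \cdot 10^{5}$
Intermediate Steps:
$b{\left(k \right)} = -9 + \frac{2 k}{9 + k}$ ($b{\left(k \right)} = \frac{2 k}{9 + k} - 9 = -9 + \frac{2 k}{9 + k}$)
$\frac{O}{\frac{1}{350 + b{\left(8 \right)}}} - 313 = \frac{487}{\frac{1}{350 + \frac{-81 - 56}{9 + 8}}} - 313 = \frac{487}{\frac{1}{350 + \frac{-81 - 56}{17}}} - 313 = \frac{487}{\frac{1}{350 + \frac{1}{17} \left(-137\right)}} - 313 = \frac{487}{\frac{1}{350 - \frac{137}{17}}} - 313 = \frac{487}{\frac{1}{\frac{5813}{17}}} - 313 = \frac{487}{\frac{17}{5813}} - 313 = 487 \cdot \frac{5813}{17} - 313 = \frac{2830931}{17} - 313 = \frac{2825610}{17}$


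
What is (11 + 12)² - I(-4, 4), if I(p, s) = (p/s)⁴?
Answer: 528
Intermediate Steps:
I(p, s) = p⁴/s⁴
(11 + 12)² - I(-4, 4) = (11 + 12)² - (-4)⁴/4⁴ = 23² - 256/256 = 529 - 1*1 = 529 - 1 = 528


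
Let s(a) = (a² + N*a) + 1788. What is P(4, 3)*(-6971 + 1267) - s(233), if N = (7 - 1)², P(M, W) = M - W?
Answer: -70169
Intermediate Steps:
N = 36 (N = 6² = 36)
s(a) = 1788 + a² + 36*a (s(a) = (a² + 36*a) + 1788 = 1788 + a² + 36*a)
P(4, 3)*(-6971 + 1267) - s(233) = (4 - 1*3)*(-6971 + 1267) - (1788 + 233² + 36*233) = (4 - 3)*(-5704) - (1788 + 54289 + 8388) = 1*(-5704) - 1*64465 = -5704 - 64465 = -70169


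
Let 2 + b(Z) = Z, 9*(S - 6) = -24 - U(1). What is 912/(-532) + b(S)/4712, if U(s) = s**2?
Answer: -508819/296856 ≈ -1.7140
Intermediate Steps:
S = 29/9 (S = 6 + (-24 - 1*1**2)/9 = 6 + (-24 - 1*1)/9 = 6 + (-24 - 1)/9 = 6 + (1/9)*(-25) = 6 - 25/9 = 29/9 ≈ 3.2222)
b(Z) = -2 + Z
912/(-532) + b(S)/4712 = 912/(-532) + (-2 + 29/9)/4712 = 912*(-1/532) + (11/9)*(1/4712) = -12/7 + 11/42408 = -508819/296856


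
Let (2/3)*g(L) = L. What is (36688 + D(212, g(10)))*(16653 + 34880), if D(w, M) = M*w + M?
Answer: 2055290639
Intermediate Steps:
g(L) = 3*L/2
D(w, M) = M + M*w
(36688 + D(212, g(10)))*(16653 + 34880) = (36688 + ((3/2)*10)*(1 + 212))*(16653 + 34880) = (36688 + 15*213)*51533 = (36688 + 3195)*51533 = 39883*51533 = 2055290639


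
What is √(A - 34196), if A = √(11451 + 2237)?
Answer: √(-34196 + 2*√3422) ≈ 184.6*I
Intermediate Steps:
A = 2*√3422 (A = √13688 = 2*√3422 ≈ 117.00)
√(A - 34196) = √(2*√3422 - 34196) = √(-34196 + 2*√3422)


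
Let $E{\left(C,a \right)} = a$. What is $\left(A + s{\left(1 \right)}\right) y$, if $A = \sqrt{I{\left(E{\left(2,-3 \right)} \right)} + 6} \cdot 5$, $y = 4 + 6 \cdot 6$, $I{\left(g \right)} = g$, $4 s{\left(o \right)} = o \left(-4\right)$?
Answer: $-40 + 200 \sqrt{3} \approx 306.41$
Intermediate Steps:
$s{\left(o \right)} = - o$ ($s{\left(o \right)} = \frac{o \left(-4\right)}{4} = \frac{\left(-4\right) o}{4} = - o$)
$y = 40$ ($y = 4 + 36 = 40$)
$A = 5 \sqrt{3}$ ($A = \sqrt{-3 + 6} \cdot 5 = \sqrt{3} \cdot 5 = 5 \sqrt{3} \approx 8.6602$)
$\left(A + s{\left(1 \right)}\right) y = \left(5 \sqrt{3} - 1\right) 40 = \left(-1 + 5 \sqrt{3}\right) 40 = -40 + 200 \sqrt{3}$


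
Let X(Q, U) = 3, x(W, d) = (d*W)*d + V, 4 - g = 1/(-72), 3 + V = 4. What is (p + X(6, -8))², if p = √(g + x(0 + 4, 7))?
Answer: (36 + √28946)²/144 ≈ 295.08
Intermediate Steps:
V = 1 (V = -3 + 4 = 1)
g = 289/72 (g = 4 - 1/(-72) = 4 - 1*(-1/72) = 4 + 1/72 = 289/72 ≈ 4.0139)
x(W, d) = 1 + W*d² (x(W, d) = (d*W)*d + 1 = (W*d)*d + 1 = W*d² + 1 = 1 + W*d²)
p = √28946/12 (p = √(289/72 + (1 + (0 + 4)*7²)) = √(289/72 + (1 + 4*49)) = √(289/72 + (1 + 196)) = √(289/72 + 197) = √(14473/72) = √28946/12 ≈ 14.178)
(p + X(6, -8))² = (√28946/12 + 3)² = (3 + √28946/12)²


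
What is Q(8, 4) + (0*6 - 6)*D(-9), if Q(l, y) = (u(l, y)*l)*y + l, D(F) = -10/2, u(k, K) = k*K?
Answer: 1062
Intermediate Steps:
u(k, K) = K*k
D(F) = -5 (D(F) = -10*1/2 = -5)
Q(l, y) = l + l**2*y**2 (Q(l, y) = ((y*l)*l)*y + l = ((l*y)*l)*y + l = (y*l**2)*y + l = l**2*y**2 + l = l + l**2*y**2)
Q(8, 4) + (0*6 - 6)*D(-9) = 8*(1 + 8*4**2) + (0*6 - 6)*(-5) = 8*(1 + 8*16) + (0 - 6)*(-5) = 8*(1 + 128) - 6*(-5) = 8*129 + 30 = 1032 + 30 = 1062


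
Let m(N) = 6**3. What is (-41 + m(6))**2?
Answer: 30625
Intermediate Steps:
m(N) = 216
(-41 + m(6))**2 = (-41 + 216)**2 = 175**2 = 30625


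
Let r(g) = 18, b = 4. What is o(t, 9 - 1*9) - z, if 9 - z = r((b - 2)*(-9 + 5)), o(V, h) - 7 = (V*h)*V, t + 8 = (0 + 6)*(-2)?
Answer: 16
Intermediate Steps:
t = -20 (t = -8 + (0 + 6)*(-2) = -8 + 6*(-2) = -8 - 12 = -20)
o(V, h) = 7 + h*V² (o(V, h) = 7 + (V*h)*V = 7 + h*V²)
z = -9 (z = 9 - 1*18 = 9 - 18 = -9)
o(t, 9 - 1*9) - z = (7 + (9 - 1*9)*(-20)²) - 1*(-9) = (7 + (9 - 9)*400) + 9 = (7 + 0*400) + 9 = (7 + 0) + 9 = 7 + 9 = 16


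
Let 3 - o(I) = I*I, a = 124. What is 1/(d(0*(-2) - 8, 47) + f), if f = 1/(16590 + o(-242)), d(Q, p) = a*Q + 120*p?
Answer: 41971/195081207 ≈ 0.00021515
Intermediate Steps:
o(I) = 3 - I² (o(I) = 3 - I*I = 3 - I²)
d(Q, p) = 120*p + 124*Q (d(Q, p) = 124*Q + 120*p = 120*p + 124*Q)
f = -1/41971 (f = 1/(16590 + (3 - 1*(-242)²)) = 1/(16590 + (3 - 1*58564)) = 1/(16590 + (3 - 58564)) = 1/(16590 - 58561) = 1/(-41971) = -1/41971 ≈ -2.3826e-5)
1/(d(0*(-2) - 8, 47) + f) = 1/((120*47 + 124*(0*(-2) - 8)) - 1/41971) = 1/((5640 + 124*(0 - 8)) - 1/41971) = 1/((5640 + 124*(-8)) - 1/41971) = 1/((5640 - 992) - 1/41971) = 1/(4648 - 1/41971) = 1/(195081207/41971) = 41971/195081207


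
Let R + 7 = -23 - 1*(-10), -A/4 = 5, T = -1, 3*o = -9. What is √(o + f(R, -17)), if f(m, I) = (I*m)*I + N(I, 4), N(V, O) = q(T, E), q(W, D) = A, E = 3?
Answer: I*√5803 ≈ 76.177*I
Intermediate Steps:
o = -3 (o = (⅓)*(-9) = -3)
A = -20 (A = -4*5 = -20)
q(W, D) = -20
R = -20 (R = -7 + (-23 - 1*(-10)) = -7 + (-23 + 10) = -7 - 13 = -20)
N(V, O) = -20
f(m, I) = -20 + m*I² (f(m, I) = (I*m)*I - 20 = m*I² - 20 = -20 + m*I²)
√(o + f(R, -17)) = √(-3 + (-20 - 20*(-17)²)) = √(-3 + (-20 - 20*289)) = √(-3 + (-20 - 5780)) = √(-3 - 5800) = √(-5803) = I*√5803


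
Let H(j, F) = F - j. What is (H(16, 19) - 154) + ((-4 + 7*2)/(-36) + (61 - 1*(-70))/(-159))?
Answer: -145105/954 ≈ -152.10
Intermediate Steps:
(H(16, 19) - 154) + ((-4 + 7*2)/(-36) + (61 - 1*(-70))/(-159)) = ((19 - 1*16) - 154) + ((-4 + 7*2)/(-36) + (61 - 1*(-70))/(-159)) = ((19 - 16) - 154) + ((-4 + 14)*(-1/36) + (61 + 70)*(-1/159)) = (3 - 154) + (10*(-1/36) + 131*(-1/159)) = -151 + (-5/18 - 131/159) = -151 - 1051/954 = -145105/954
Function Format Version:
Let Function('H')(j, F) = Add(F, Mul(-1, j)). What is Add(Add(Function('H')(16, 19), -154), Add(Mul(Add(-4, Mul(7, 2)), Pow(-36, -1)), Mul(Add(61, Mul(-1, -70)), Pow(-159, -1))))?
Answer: Rational(-145105, 954) ≈ -152.10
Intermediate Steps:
Add(Add(Function('H')(16, 19), -154), Add(Mul(Add(-4, Mul(7, 2)), Pow(-36, -1)), Mul(Add(61, Mul(-1, -70)), Pow(-159, -1)))) = Add(Add(Add(19, Mul(-1, 16)), -154), Add(Mul(Add(-4, Mul(7, 2)), Pow(-36, -1)), Mul(Add(61, Mul(-1, -70)), Pow(-159, -1)))) = Add(Add(Add(19, -16), -154), Add(Mul(Add(-4, 14), Rational(-1, 36)), Mul(Add(61, 70), Rational(-1, 159)))) = Add(Add(3, -154), Add(Mul(10, Rational(-1, 36)), Mul(131, Rational(-1, 159)))) = Add(-151, Add(Rational(-5, 18), Rational(-131, 159))) = Add(-151, Rational(-1051, 954)) = Rational(-145105, 954)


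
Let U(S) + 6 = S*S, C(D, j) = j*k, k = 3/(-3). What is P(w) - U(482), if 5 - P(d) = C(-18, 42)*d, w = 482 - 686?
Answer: -240881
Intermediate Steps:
w = -204
k = -1 (k = 3*(-⅓) = -1)
C(D, j) = -j (C(D, j) = j*(-1) = -j)
U(S) = -6 + S² (U(S) = -6 + S*S = -6 + S²)
P(d) = 5 + 42*d (P(d) = 5 - (-1*42)*d = 5 - (-42)*d = 5 + 42*d)
P(w) - U(482) = (5 + 42*(-204)) - (-6 + 482²) = (5 - 8568) - (-6 + 232324) = -8563 - 1*232318 = -8563 - 232318 = -240881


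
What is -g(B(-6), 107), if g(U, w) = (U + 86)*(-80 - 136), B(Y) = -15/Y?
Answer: 19116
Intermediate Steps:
g(U, w) = -18576 - 216*U (g(U, w) = (86 + U)*(-216) = -18576 - 216*U)
-g(B(-6), 107) = -(-18576 - (-3240)/(-6)) = -(-18576 - (-3240)*(-1)/6) = -(-18576 - 216*5/2) = -(-18576 - 540) = -1*(-19116) = 19116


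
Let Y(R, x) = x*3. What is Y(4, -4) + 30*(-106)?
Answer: -3192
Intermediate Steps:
Y(R, x) = 3*x
Y(4, -4) + 30*(-106) = 3*(-4) + 30*(-106) = -12 - 3180 = -3192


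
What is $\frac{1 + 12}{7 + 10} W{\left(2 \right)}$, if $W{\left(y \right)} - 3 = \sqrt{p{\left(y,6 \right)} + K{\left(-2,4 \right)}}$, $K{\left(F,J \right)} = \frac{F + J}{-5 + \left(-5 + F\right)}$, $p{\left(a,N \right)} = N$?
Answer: $\frac{39}{17} + \frac{13 \sqrt{210}}{102} \approx 4.1411$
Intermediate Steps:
$K{\left(F,J \right)} = \frac{F + J}{-10 + F}$
$W{\left(y \right)} = 3 + \frac{\sqrt{210}}{6}$ ($W{\left(y \right)} = 3 + \sqrt{6 + \frac{-2 + 4}{-10 - 2}} = 3 + \sqrt{6 + \frac{1}{-12} \cdot 2} = 3 + \sqrt{6 - \frac{1}{6}} = 3 + \sqrt{\frac{35}{6}} = 3 + \frac{\sqrt{210}}{6}$)
$\frac{1 + 12}{7 + 10} W{\left(2 \right)} = \frac{1 + 12}{7 + 10} \left(3 + \frac{\sqrt{210}}{6}\right) = \frac{13}{17} \left(3 + \frac{\sqrt{210}}{6}\right) = 13 \cdot \frac{1}{17} \left(3 + \frac{\sqrt{210}}{6}\right) = \frac{13 \left(3 + \frac{\sqrt{210}}{6}\right)}{17} = \frac{39}{17} + \frac{13 \sqrt{210}}{102}$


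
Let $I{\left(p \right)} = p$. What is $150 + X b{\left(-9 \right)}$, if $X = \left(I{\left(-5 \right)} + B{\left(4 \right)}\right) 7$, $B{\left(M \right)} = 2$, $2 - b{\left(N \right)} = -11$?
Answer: $-123$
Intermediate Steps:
$b{\left(N \right)} = 13$ ($b{\left(N \right)} = 2 - -11 = 2 + 11 = 13$)
$X = -21$ ($X = \left(-5 + 2\right) 7 = \left(-3\right) 7 = -21$)
$150 + X b{\left(-9 \right)} = 150 - 273 = -123$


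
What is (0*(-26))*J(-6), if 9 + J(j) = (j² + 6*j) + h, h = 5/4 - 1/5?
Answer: 0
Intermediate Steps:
h = 21/20 (h = 5*(¼) - 1*⅕ = 5/4 - ⅕ = 21/20 ≈ 1.0500)
J(j) = -159/20 + j² + 6*j (J(j) = -9 + ((j² + 6*j) + 21/20) = -9 + (21/20 + j² + 6*j) = -159/20 + j² + 6*j)
(0*(-26))*J(-6) = (0*(-26))*(-159/20 + (-6)² + 6*(-6)) = 0*(-159/20 + 36 - 36) = 0*(-159/20) = 0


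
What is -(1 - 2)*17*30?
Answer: 510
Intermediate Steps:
-(1 - 2)*17*30 = -(-1*17)*30 = -(-17)*30 = -1*(-510) = 510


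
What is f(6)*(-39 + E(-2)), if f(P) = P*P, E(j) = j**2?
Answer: -1260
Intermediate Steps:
f(P) = P**2
f(6)*(-39 + E(-2)) = 6**2*(-39 + (-2)**2) = 36*(-39 + 4) = 36*(-35) = -1260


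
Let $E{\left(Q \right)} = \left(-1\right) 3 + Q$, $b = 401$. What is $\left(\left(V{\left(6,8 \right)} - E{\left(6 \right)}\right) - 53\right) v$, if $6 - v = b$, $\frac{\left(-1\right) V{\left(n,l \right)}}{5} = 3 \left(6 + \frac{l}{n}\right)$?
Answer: $65570$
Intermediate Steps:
$V{\left(n,l \right)} = -90 - \frac{15 l}{n}$ ($V{\left(n,l \right)} = - 5 \cdot 3 \left(6 + \frac{l}{n}\right) = - 5 \left(18 + \frac{3 l}{n}\right) = -90 - \frac{15 l}{n}$)
$v = -395$ ($v = 6 - 401 = -395$)
$E{\left(Q \right)} = -3 + Q$
$\left(\left(V{\left(6,8 \right)} - E{\left(6 \right)}\right) - 53\right) v = \left(\left(\left(-90 - \frac{120}{6}\right) - \left(-3 + 6\right)\right) - 53\right) \left(-395\right) = \left(\left(\left(-90 - 120 \cdot \frac{1}{6}\right) - 3\right) - 53\right) \left(-395\right) = \left(\left(\left(-90 - 20\right) - 3\right) - 53\right) \left(-395\right) = \left(\left(-110 - 3\right) - 53\right) \left(-395\right) = \left(-113 - 53\right) \left(-395\right) = \left(-166\right) \left(-395\right) = 65570$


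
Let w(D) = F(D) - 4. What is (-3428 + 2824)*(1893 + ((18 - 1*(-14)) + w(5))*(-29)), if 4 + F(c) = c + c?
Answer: -547828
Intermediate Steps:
F(c) = -4 + 2*c (F(c) = -4 + (c + c) = -4 + 2*c)
w(D) = -8 + 2*D (w(D) = (-4 + 2*D) - 4 = -8 + 2*D)
(-3428 + 2824)*(1893 + ((18 - 1*(-14)) + w(5))*(-29)) = (-3428 + 2824)*(1893 + ((18 - 1*(-14)) + (-8 + 2*5))*(-29)) = -604*(1893 + ((18 + 14) + (-8 + 10))*(-29)) = -604*(1893 + (32 + 2)*(-29)) = -604*(1893 + 34*(-29)) = -604*(1893 - 986) = -604*907 = -547828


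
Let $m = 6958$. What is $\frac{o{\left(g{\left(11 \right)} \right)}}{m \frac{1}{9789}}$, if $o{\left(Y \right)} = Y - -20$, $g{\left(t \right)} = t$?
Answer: $\frac{303459}{6958} \approx 43.613$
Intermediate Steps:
$o{\left(Y \right)} = 20 + Y$ ($o{\left(Y \right)} = Y + 20 = 20 + Y$)
$\frac{o{\left(g{\left(11 \right)} \right)}}{m \frac{1}{9789}} = \frac{20 + 11}{6958 \cdot \frac{1}{9789}} = \frac{31}{6958 \cdot \frac{1}{9789}} = \frac{31}{\frac{6958}{9789}} = 31 \cdot \frac{9789}{6958} = \frac{303459}{6958}$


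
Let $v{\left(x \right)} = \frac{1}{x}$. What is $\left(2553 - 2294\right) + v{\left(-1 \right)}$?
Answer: $258$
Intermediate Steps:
$\left(2553 - 2294\right) + v{\left(-1 \right)} = \left(2553 - 2294\right) + \frac{1}{-1} = 259 - 1 = 258$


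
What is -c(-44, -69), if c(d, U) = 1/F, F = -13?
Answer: 1/13 ≈ 0.076923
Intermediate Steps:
c(d, U) = -1/13 (c(d, U) = 1/(-13) = -1/13)
-c(-44, -69) = -1*(-1/13) = 1/13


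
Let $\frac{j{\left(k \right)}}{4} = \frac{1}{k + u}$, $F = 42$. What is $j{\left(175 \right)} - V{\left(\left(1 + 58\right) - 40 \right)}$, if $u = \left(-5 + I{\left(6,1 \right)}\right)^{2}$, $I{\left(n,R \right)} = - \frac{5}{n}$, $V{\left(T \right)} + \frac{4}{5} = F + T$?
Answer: $- \frac{452861}{7525} \approx -60.181$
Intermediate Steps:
$V{\left(T \right)} = \frac{206}{5} + T$ ($V{\left(T \right)} = - \frac{4}{5} + \left(42 + T\right) = \frac{206}{5} + T$)
$u = \frac{1225}{36}$ ($u = \left(-5 - \frac{5}{6}\right)^{2} = \left(- \frac{35}{6}\right)^{2} = \frac{1225}{36} \approx 34.028$)
$j{\left(k \right)} = \frac{4}{\frac{1225}{36} + k}$ ($j{\left(k \right)} = \frac{4}{k + \frac{1225}{36}} = \frac{4}{\frac{1225}{36} + k}$)
$j{\left(175 \right)} - V{\left(\left(1 + 58\right) - 40 \right)} = \frac{144}{1225 + 36 \cdot 175} - \left(\frac{206}{5} + \left(\left(1 + 58\right) - 40\right)\right) = \frac{144}{1225 + 6300} - \left(\frac{206}{5} + \left(59 - 40\right)\right) = \frac{144}{7525} - \left(\frac{206}{5} + 19\right) = 144 \cdot \frac{1}{7525} - \frac{301}{5} = \frac{144}{7525} - \frac{301}{5} = - \frac{452861}{7525}$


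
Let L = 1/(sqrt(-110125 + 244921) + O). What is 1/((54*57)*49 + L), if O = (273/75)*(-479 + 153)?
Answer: 120027775032382/18102828974076782329 + 1250*sqrt(33699)/18102828974076782329 ≈ 6.6303e-6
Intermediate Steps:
O = -29666/25 (O = (273*(1/75))*(-326) = (91/25)*(-326) = -29666/25 ≈ -1186.6)
L = 1/(-29666/25 + 2*sqrt(33699)) (L = 1/(sqrt(-110125 + 244921) - 29666/25) = 1/(sqrt(134796) - 29666/25) = 1/(2*sqrt(33699) - 29666/25) = 1/(-29666/25 + 2*sqrt(33699)) ≈ -0.0012203)
1/((54*57)*49 + L) = 1/((54*57)*49 + (-370825/397912028 - 625*sqrt(33699)/397912028)) = 1/(3078*49 + (-370825/397912028 - 625*sqrt(33699)/397912028)) = 1/(150822 + (-370825/397912028 - 625*sqrt(33699)/397912028)) = 1/(60013887516191/397912028 - 625*sqrt(33699)/397912028)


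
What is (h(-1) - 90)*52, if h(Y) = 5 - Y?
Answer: -4368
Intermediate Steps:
(h(-1) - 90)*52 = ((5 - 1*(-1)) - 90)*52 = ((5 + 1) - 90)*52 = (6 - 90)*52 = -84*52 = -4368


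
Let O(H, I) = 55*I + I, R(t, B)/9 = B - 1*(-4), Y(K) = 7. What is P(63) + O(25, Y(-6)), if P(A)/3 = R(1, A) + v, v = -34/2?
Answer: 2150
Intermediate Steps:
R(t, B) = 36 + 9*B (R(t, B) = 9*(B - 1*(-4)) = 9*(B + 4) = 9*(4 + B) = 36 + 9*B)
v = -17 (v = -34*½ = -17)
O(H, I) = 56*I
P(A) = 57 + 27*A (P(A) = 3*((36 + 9*A) - 17) = 3*(19 + 9*A) = 57 + 27*A)
P(63) + O(25, Y(-6)) = (57 + 27*63) + 56*7 = (57 + 1701) + 392 = 1758 + 392 = 2150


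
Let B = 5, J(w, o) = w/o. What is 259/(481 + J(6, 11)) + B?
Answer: 29334/5297 ≈ 5.5378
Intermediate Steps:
259/(481 + J(6, 11)) + B = 259/(481 + 6/11) + 5 = 259/(5297/11) + 5 = 259*(11/5297) + 5 = 2849/5297 + 5 = 29334/5297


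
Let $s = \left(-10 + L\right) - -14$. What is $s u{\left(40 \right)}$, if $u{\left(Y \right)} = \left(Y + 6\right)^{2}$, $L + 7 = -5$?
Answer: $-16928$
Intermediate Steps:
$L = -12$ ($L = -7 - 5 = -12$)
$u{\left(Y \right)} = \left(6 + Y\right)^{2}$
$s = -8$ ($s = \left(-10 - 12\right) - -14 = -22 + 14 = -8$)
$s u{\left(40 \right)} = - 8 \left(6 + 40\right)^{2} = - 8 \cdot 46^{2} = \left(-8\right) 2116 = -16928$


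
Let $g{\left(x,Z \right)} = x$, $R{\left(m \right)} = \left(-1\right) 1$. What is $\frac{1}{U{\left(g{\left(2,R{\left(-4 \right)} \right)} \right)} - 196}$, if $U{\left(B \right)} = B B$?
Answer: $- \frac{1}{192} \approx -0.0052083$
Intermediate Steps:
$R{\left(m \right)} = -1$
$U{\left(B \right)} = B^{2}$
$\frac{1}{U{\left(g{\left(2,R{\left(-4 \right)} \right)} \right)} - 196} = \frac{1}{2^{2} - 196} = \frac{1}{4 - 196} = \frac{1}{-192} = - \frac{1}{192}$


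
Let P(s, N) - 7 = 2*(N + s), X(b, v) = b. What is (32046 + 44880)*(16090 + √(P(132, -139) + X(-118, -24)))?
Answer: 1237739340 + 384630*I*√5 ≈ 1.2377e+9 + 8.6006e+5*I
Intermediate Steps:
P(s, N) = 7 + 2*N + 2*s (P(s, N) = 7 + 2*(N + s) = 7 + (2*N + 2*s) = 7 + 2*N + 2*s)
(32046 + 44880)*(16090 + √(P(132, -139) + X(-118, -24))) = (32046 + 44880)*(16090 + √((7 + 2*(-139) + 2*132) - 118)) = 76926*(16090 + √((7 - 278 + 264) - 118)) = 76926*(16090 + √(-7 - 118)) = 76926*(16090 + √(-125)) = 76926*(16090 + 5*I*√5) = 1237739340 + 384630*I*√5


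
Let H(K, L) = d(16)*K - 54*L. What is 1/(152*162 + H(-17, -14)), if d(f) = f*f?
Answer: 1/21028 ≈ 4.7556e-5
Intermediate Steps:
d(f) = f²
H(K, L) = -54*L + 256*K (H(K, L) = 16²*K - 54*L = 256*K - 54*L = -54*L + 256*K)
1/(152*162 + H(-17, -14)) = 1/(152*162 + (-54*(-14) + 256*(-17))) = 1/(24624 + (756 - 4352)) = 1/(24624 - 3596) = 1/21028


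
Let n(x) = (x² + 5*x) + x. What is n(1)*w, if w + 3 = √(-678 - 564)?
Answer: -21 + 21*I*√138 ≈ -21.0 + 246.69*I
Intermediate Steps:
w = -3 + 3*I*√138 (w = -3 + √(-678 - 564) = -3 + √(-1242) = -3 + 3*I*√138 ≈ -3.0 + 35.242*I)
n(x) = x² + 6*x
n(1)*w = (1*(6 + 1))*(-3 + 3*I*√138) = (1*7)*(-3 + 3*I*√138) = 7*(-3 + 3*I*√138) = -21 + 21*I*√138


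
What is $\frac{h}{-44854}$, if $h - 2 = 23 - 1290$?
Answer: $\frac{1265}{44854} \approx 0.028203$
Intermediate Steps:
$h = -1265$ ($h = 2 + \left(23 - 1290\right) = 2 - 1267 = -1265$)
$\frac{h}{-44854} = - \frac{1265}{-44854} = \left(-1265\right) \left(- \frac{1}{44854}\right) = \frac{1265}{44854}$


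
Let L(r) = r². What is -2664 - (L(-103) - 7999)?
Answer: -5274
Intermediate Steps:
-2664 - (L(-103) - 7999) = -2664 - ((-103)² - 7999) = -2664 - (10609 - 7999) = -2664 - 1*2610 = -2664 - 2610 = -5274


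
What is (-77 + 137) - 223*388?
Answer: -86464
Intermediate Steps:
(-77 + 137) - 223*388 = 60 - 86524 = -86464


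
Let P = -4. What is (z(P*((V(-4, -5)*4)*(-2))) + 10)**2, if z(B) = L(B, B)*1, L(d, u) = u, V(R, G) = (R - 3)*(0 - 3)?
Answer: 465124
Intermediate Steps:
V(R, G) = 9 - 3*R (V(R, G) = (-3 + R)*(-3) = 9 - 3*R)
z(B) = B (z(B) = B*1 = B)
(z(P*((V(-4, -5)*4)*(-2))) + 10)**2 = (-4*(9 - 3*(-4))*4*(-2) + 10)**2 = (-4*(9 + 12)*4*(-2) + 10)**2 = (-4*21*4*(-2) + 10)**2 = (-336*(-2) + 10)**2 = (-4*(-168) + 10)**2 = (672 + 10)**2 = 682**2 = 465124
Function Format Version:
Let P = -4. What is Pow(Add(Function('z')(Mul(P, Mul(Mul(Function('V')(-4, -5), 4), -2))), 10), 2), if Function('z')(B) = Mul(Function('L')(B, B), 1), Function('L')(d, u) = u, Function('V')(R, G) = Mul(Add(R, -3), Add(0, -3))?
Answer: 465124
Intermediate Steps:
Function('V')(R, G) = Add(9, Mul(-3, R)) (Function('V')(R, G) = Mul(Add(-3, R), -3) = Add(9, Mul(-3, R)))
Function('z')(B) = B (Function('z')(B) = Mul(B, 1) = B)
Pow(Add(Function('z')(Mul(P, Mul(Mul(Function('V')(-4, -5), 4), -2))), 10), 2) = Pow(Add(Mul(-4, Mul(Mul(Add(9, Mul(-3, -4)), 4), -2)), 10), 2) = Pow(Add(Mul(-4, Mul(Mul(Add(9, 12), 4), -2)), 10), 2) = Pow(Add(Mul(-4, Mul(Mul(21, 4), -2)), 10), 2) = Pow(Add(Mul(-4, Mul(84, -2)), 10), 2) = Pow(Add(Mul(-4, -168), 10), 2) = Pow(Add(672, 10), 2) = Pow(682, 2) = 465124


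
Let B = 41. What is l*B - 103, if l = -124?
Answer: -5187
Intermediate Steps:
l*B - 103 = -124*41 - 103 = -5084 - 103 = -5187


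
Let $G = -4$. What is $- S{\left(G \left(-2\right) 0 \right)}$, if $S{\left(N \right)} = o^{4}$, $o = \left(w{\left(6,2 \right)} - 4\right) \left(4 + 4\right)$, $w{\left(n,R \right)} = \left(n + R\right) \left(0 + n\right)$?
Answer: $-15352201216$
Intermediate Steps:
$w{\left(n,R \right)} = n \left(R + n\right)$ ($w{\left(n,R \right)} = \left(R + n\right) n = n \left(R + n\right)$)
$o = 352$ ($o = \left(6 \left(2 + 6\right) - 4\right) \left(4 + 4\right) = \left(6 \cdot 8 - 4\right) 8 = \left(48 - 4\right) 8 = 44 \cdot 8 = 352$)
$S{\left(N \right)} = 15352201216$ ($S{\left(N \right)} = 352^{4} = 15352201216$)
$- S{\left(G \left(-2\right) 0 \right)} = \left(-1\right) 15352201216 = -15352201216$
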